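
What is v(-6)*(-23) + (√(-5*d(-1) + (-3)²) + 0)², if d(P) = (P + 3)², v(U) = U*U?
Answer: -839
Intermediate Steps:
v(U) = U²
d(P) = (3 + P)²
v(-6)*(-23) + (√(-5*d(-1) + (-3)²) + 0)² = (-6)²*(-23) + (√(-5*(3 - 1)² + (-3)²) + 0)² = 36*(-23) + (√(-5*2² + 9) + 0)² = -828 + (√(-5*4 + 9) + 0)² = -828 + (√(-20 + 9) + 0)² = -828 + (√(-11) + 0)² = -828 + (I*√11 + 0)² = -828 + (I*√11)² = -828 - 11 = -839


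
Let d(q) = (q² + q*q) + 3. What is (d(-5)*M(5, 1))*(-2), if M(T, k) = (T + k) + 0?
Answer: -636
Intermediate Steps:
d(q) = 3 + 2*q² (d(q) = (q² + q²) + 3 = 2*q² + 3 = 3 + 2*q²)
M(T, k) = T + k
(d(-5)*M(5, 1))*(-2) = ((3 + 2*(-5)²)*(5 + 1))*(-2) = ((3 + 2*25)*6)*(-2) = ((3 + 50)*6)*(-2) = (53*6)*(-2) = 318*(-2) = -636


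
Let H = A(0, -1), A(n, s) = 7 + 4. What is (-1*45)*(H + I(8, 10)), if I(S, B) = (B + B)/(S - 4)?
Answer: -720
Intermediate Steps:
A(n, s) = 11
H = 11
I(S, B) = 2*B/(-4 + S) (I(S, B) = (2*B)/(-4 + S) = 2*B/(-4 + S))
(-1*45)*(H + I(8, 10)) = (-1*45)*(11 + 2*10/(-4 + 8)) = -45*(11 + 2*10/4) = -45*(11 + 2*10*(¼)) = -45*(11 + 5) = -45*16 = -720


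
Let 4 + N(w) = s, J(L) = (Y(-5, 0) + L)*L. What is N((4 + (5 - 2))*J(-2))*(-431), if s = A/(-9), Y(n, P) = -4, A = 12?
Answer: 6896/3 ≈ 2298.7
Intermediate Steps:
J(L) = L*(-4 + L) (J(L) = (-4 + L)*L = L*(-4 + L))
s = -4/3 (s = 12/(-9) = 12*(-⅑) = -4/3 ≈ -1.3333)
N(w) = -16/3 (N(w) = -4 - 4/3 = -16/3)
N((4 + (5 - 2))*J(-2))*(-431) = -16/3*(-431) = 6896/3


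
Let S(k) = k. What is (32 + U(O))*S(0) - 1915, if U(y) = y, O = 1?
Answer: -1915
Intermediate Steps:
(32 + U(O))*S(0) - 1915 = (32 + 1)*0 - 1915 = 33*0 - 1915 = 0 - 1915 = -1915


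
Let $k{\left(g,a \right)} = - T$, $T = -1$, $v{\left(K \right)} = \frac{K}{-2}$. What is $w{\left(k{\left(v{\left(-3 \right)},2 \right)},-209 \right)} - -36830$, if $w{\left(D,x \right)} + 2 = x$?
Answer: $36619$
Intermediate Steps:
$v{\left(K \right)} = - \frac{K}{2}$ ($v{\left(K \right)} = K \left(- \frac{1}{2}\right) = - \frac{K}{2}$)
$k{\left(g,a \right)} = 1$ ($k{\left(g,a \right)} = \left(-1\right) \left(-1\right) = 1$)
$w{\left(D,x \right)} = -2 + x$
$w{\left(k{\left(v{\left(-3 \right)},2 \right)},-209 \right)} - -36830 = \left(-2 - 209\right) - -36830 = -211 + 36830 = 36619$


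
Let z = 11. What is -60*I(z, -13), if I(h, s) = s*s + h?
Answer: -10800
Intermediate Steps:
I(h, s) = h + s² (I(h, s) = s² + h = h + s²)
-60*I(z, -13) = -60*(11 + (-13)²) = -60*(11 + 169) = -60*180 = -10800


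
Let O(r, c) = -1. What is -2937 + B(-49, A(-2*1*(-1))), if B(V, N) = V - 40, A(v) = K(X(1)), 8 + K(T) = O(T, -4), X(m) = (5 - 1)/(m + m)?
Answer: -3026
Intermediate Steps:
X(m) = 2/m (X(m) = 4/((2*m)) = 4*(1/(2*m)) = 2/m)
K(T) = -9 (K(T) = -8 - 1 = -9)
A(v) = -9
B(V, N) = -40 + V
-2937 + B(-49, A(-2*1*(-1))) = -2937 + (-40 - 49) = -2937 - 89 = -3026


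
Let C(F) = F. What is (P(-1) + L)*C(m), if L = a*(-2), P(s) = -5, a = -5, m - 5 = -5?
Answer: 0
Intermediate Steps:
m = 0 (m = 5 - 5 = 0)
L = 10 (L = -5*(-2) = 10)
(P(-1) + L)*C(m) = (-5 + 10)*0 = 5*0 = 0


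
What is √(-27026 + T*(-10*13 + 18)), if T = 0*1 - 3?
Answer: I*√26690 ≈ 163.37*I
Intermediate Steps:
T = -3 (T = 0 - 3 = -3)
√(-27026 + T*(-10*13 + 18)) = √(-27026 - 3*(-10*13 + 18)) = √(-27026 - 3*(-130 + 18)) = √(-27026 - 3*(-112)) = √(-27026 + 336) = √(-26690) = I*√26690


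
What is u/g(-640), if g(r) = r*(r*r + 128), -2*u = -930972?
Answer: -77581/43704320 ≈ -0.0017751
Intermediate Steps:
u = 465486 (u = -½*(-930972) = 465486)
g(r) = r*(128 + r²) (g(r) = r*(r² + 128) = r*(128 + r²))
u/g(-640) = 465486/((-640*(128 + (-640)²))) = 465486/((-640*(128 + 409600))) = 465486/((-640*409728)) = 465486/(-262225920) = 465486*(-1/262225920) = -77581/43704320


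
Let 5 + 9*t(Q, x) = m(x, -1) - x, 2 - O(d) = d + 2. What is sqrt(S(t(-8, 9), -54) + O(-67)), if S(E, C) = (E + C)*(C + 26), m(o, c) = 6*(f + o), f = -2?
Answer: sqrt(13427)/3 ≈ 38.625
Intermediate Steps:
O(d) = -d (O(d) = 2 - (d + 2) = 2 - (2 + d) = 2 + (-2 - d) = -d)
m(o, c) = -12 + 6*o (m(o, c) = 6*(-2 + o) = -12 + 6*o)
t(Q, x) = -17/9 + 5*x/9 (t(Q, x) = -5/9 + ((-12 + 6*x) - x)/9 = -5/9 + (-12 + 5*x)/9 = -5/9 + (-4/3 + 5*x/9) = -17/9 + 5*x/9)
S(E, C) = (26 + C)*(C + E) (S(E, C) = (C + E)*(26 + C) = (26 + C)*(C + E))
sqrt(S(t(-8, 9), -54) + O(-67)) = sqrt(((-54)**2 + 26*(-54) + 26*(-17/9 + (5/9)*9) - 54*(-17/9 + (5/9)*9)) - 1*(-67)) = sqrt((2916 - 1404 + 26*(-17/9 + 5) - 54*(-17/9 + 5)) + 67) = sqrt((2916 - 1404 + 26*(28/9) - 54*28/9) + 67) = sqrt((2916 - 1404 + 728/9 - 168) + 67) = sqrt(12824/9 + 67) = sqrt(13427/9) = sqrt(13427)/3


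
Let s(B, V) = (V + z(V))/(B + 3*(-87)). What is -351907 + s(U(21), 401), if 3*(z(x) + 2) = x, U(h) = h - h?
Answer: -275544779/783 ≈ -3.5191e+5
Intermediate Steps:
U(h) = 0
z(x) = -2 + x/3
s(B, V) = (-2 + 4*V/3)/(-261 + B) (s(B, V) = (V + (-2 + V/3))/(B + 3*(-87)) = (-2 + 4*V/3)/(B - 261) = (-2 + 4*V/3)/(-261 + B))
-351907 + s(U(21), 401) = -351907 + 2*(-3 + 2*401)/(3*(-261 + 0)) = -351907 + (⅔)*(-3 + 802)/(-261) = -351907 + (⅔)*(-1/261)*799 = -351907 - 1598/783 = -275544779/783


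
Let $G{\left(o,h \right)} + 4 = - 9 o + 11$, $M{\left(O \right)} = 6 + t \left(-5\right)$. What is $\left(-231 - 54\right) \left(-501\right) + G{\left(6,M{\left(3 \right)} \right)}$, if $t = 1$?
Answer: $142738$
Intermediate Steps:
$M{\left(O \right)} = 1$ ($M{\left(O \right)} = 6 + 1 \left(-5\right) = 6 - 5 = 1$)
$G{\left(o,h \right)} = 7 - 9 o$ ($G{\left(o,h \right)} = -4 - \left(-11 + 9 o\right) = 7 - 9 o$)
$\left(-231 - 54\right) \left(-501\right) + G{\left(6,M{\left(3 \right)} \right)} = \left(-231 - 54\right) \left(-501\right) + \left(7 - 54\right) = \left(-285\right) \left(-501\right) + \left(7 - 54\right) = 142785 - 47 = 142738$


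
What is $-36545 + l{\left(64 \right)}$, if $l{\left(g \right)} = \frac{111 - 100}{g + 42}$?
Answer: $- \frac{3873759}{106} \approx -36545.0$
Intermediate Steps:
$l{\left(g \right)} = \frac{11}{42 + g}$
$-36545 + l{\left(64 \right)} = -36545 + \frac{11}{42 + 64} = -36545 + \frac{11}{106} = - \frac{3873759}{106}$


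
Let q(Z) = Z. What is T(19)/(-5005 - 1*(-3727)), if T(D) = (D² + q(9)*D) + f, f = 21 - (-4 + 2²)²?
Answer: -553/1278 ≈ -0.43271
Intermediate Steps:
f = 21 (f = 21 - (-4 + 4)² = 21 - 1*0² = 21 - 1*0 = 21 + 0 = 21)
T(D) = 21 + D² + 9*D (T(D) = (D² + 9*D) + 21 = 21 + D² + 9*D)
T(19)/(-5005 - 1*(-3727)) = (21 + 19² + 9*19)/(-5005 - 1*(-3727)) = (21 + 361 + 171)/(-5005 + 3727) = 553/(-1278) = 553*(-1/1278) = -553/1278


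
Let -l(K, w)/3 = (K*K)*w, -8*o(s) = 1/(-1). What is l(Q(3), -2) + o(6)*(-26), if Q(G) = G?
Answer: 203/4 ≈ 50.750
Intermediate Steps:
o(s) = ⅛ (o(s) = -⅛/(-1) = -⅛*(-1) = ⅛)
l(K, w) = -3*w*K² (l(K, w) = -3*K*K*w = -3*K²*w = -3*w*K²)
l(Q(3), -2) + o(6)*(-26) = -3*(-2)*3² + (⅛)*(-26) = -3*(-2)*9 - 13/4 = 54 - 13/4 = 203/4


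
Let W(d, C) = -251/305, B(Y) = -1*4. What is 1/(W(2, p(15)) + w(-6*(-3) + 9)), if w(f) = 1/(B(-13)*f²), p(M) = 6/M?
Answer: -889380/732221 ≈ -1.2146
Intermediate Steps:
B(Y) = -4
W(d, C) = -251/305 (W(d, C) = -251*1/305 = -251/305)
w(f) = -1/(4*f²) (w(f) = 1/(-4*f²) = -1/(4*f²))
1/(W(2, p(15)) + w(-6*(-3) + 9)) = 1/(-251/305 - 1/(4*(-6*(-3) + 9)²)) = 1/(-251/305 - 1/(4*(18 + 9)²)) = 1/(-251/305 - ¼/27²) = 1/(-251/305 - ¼*1/729) = 1/(-251/305 - 1/2916) = 1/(-732221/889380) = -889380/732221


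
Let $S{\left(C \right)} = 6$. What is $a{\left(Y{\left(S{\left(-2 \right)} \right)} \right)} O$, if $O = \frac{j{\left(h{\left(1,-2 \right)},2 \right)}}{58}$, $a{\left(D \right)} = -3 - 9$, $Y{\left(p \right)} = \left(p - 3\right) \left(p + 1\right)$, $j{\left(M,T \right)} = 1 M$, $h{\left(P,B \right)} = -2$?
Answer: $\frac{12}{29} \approx 0.41379$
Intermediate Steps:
$j{\left(M,T \right)} = M$
$Y{\left(p \right)} = \left(1 + p\right) \left(-3 + p\right)$ ($Y{\left(p \right)} = \left(-3 + p\right) \left(1 + p\right) = \left(1 + p\right) \left(-3 + p\right)$)
$a{\left(D \right)} = -12$ ($a{\left(D \right)} = -3 - 9 = -12$)
$O = - \frac{1}{29}$ ($O = - \frac{2}{58} = \left(-2\right) \frac{1}{58} = - \frac{1}{29} \approx -0.034483$)
$a{\left(Y{\left(S{\left(-2 \right)} \right)} \right)} O = \left(-12\right) \left(- \frac{1}{29}\right) = \frac{12}{29}$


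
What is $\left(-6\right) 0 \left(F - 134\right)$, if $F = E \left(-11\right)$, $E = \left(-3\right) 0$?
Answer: $0$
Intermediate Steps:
$E = 0$
$F = 0$ ($F = 0 \left(-11\right) = 0$)
$\left(-6\right) 0 \left(F - 134\right) = \left(-6\right) 0 \left(0 - 134\right) = 0 \left(-134\right) = 0$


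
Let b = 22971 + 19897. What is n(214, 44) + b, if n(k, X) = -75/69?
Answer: 985939/23 ≈ 42867.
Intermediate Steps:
n(k, X) = -25/23 (n(k, X) = -75*1/69 = -25/23)
b = 42868
n(214, 44) + b = -25/23 + 42868 = 985939/23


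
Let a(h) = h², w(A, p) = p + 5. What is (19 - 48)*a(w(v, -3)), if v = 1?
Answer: -116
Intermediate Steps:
w(A, p) = 5 + p
(19 - 48)*a(w(v, -3)) = (19 - 48)*(5 - 3)² = -29*2² = -29*4 = -116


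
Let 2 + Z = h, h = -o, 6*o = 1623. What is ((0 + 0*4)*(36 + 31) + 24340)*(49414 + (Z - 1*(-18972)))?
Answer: 1657882590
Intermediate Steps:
o = 541/2 (o = (1/6)*1623 = 541/2 ≈ 270.50)
h = -541/2 (h = -1*541/2 = -541/2 ≈ -270.50)
Z = -545/2 (Z = -2 - 541/2 = -545/2 ≈ -272.50)
((0 + 0*4)*(36 + 31) + 24340)*(49414 + (Z - 1*(-18972))) = ((0 + 0*4)*(36 + 31) + 24340)*(49414 + (-545/2 - 1*(-18972))) = ((0 + 0)*67 + 24340)*(49414 + (-545/2 + 18972)) = (0*67 + 24340)*(49414 + 37399/2) = (0 + 24340)*(136227/2) = 24340*(136227/2) = 1657882590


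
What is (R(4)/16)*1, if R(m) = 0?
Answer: 0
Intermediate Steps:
(R(4)/16)*1 = (0/16)*1 = (0*(1/16))*1 = 0*1 = 0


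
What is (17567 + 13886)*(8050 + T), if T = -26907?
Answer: -593109221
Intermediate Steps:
(17567 + 13886)*(8050 + T) = (17567 + 13886)*(8050 - 26907) = 31453*(-18857) = -593109221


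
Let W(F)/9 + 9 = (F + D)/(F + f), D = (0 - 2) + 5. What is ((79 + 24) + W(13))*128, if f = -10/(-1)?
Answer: 83200/23 ≈ 3617.4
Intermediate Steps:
f = 10 (f = -10*(-1) = 10)
D = 3 (D = -2 + 5 = 3)
W(F) = -81 + 9*(3 + F)/(10 + F) (W(F) = -81 + 9*((F + 3)/(F + 10)) = -81 + 9*((3 + F)/(10 + F)) = -81 + 9*(3 + F)/(10 + F))
((79 + 24) + W(13))*128 = ((79 + 24) + 9*(-87 - 8*13)/(10 + 13))*128 = (103 + 9*(-87 - 104)/23)*128 = (103 + 9*(1/23)*(-191))*128 = (103 - 1719/23)*128 = (650/23)*128 = 83200/23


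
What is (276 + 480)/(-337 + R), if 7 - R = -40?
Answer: -378/145 ≈ -2.6069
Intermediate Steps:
R = 47 (R = 7 - 1*(-40) = 7 + 40 = 47)
(276 + 480)/(-337 + R) = (276 + 480)/(-337 + 47) = 756/(-290) = 756*(-1/290) = -378/145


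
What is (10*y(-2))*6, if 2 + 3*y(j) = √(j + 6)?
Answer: 0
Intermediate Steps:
y(j) = -⅔ + √(6 + j)/3 (y(j) = -⅔ + √(j + 6)/3 = -⅔ + √(6 + j)/3)
(10*y(-2))*6 = (10*(-⅔ + √(6 - 2)/3))*6 = (10*(-⅔ + √4/3))*6 = (10*(-⅔ + (⅓)*2))*6 = (10*(-⅔ + ⅔))*6 = (10*0)*6 = 0*6 = 0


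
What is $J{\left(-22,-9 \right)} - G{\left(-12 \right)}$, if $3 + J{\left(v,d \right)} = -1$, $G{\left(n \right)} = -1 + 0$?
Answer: $-3$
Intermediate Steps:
$G{\left(n \right)} = -1$
$J{\left(v,d \right)} = -4$ ($J{\left(v,d \right)} = -3 - 1 = -4$)
$J{\left(-22,-9 \right)} - G{\left(-12 \right)} = -4 - -1 = -4 + 1 = -3$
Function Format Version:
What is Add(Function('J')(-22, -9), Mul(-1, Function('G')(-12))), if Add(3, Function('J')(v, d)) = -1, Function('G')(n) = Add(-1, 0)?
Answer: -3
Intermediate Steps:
Function('G')(n) = -1
Function('J')(v, d) = -4 (Function('J')(v, d) = Add(-3, -1) = -4)
Add(Function('J')(-22, -9), Mul(-1, Function('G')(-12))) = Add(-4, Mul(-1, -1)) = Add(-4, 1) = -3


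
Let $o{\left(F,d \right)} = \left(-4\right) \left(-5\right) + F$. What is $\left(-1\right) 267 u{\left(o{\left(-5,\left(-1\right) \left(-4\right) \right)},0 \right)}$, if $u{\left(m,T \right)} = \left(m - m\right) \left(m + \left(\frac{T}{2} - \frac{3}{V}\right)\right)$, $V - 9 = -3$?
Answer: $0$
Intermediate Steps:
$V = 6$ ($V = 9 - 3 = 6$)
$o{\left(F,d \right)} = 20 + F$
$u{\left(m,T \right)} = 0$ ($u{\left(m,T \right)} = \left(m - m\right) \left(m + \left(\frac{T}{2} - \frac{3}{6}\right)\right) = 0 \left(m + \left(T \frac{1}{2} - \frac{1}{2}\right)\right) = 0 \left(m + \left(\frac{T}{2} - \frac{1}{2}\right)\right) = 0 \left(m + \left(- \frac{1}{2} + \frac{T}{2}\right)\right) = 0 \left(- \frac{1}{2} + m + \frac{T}{2}\right) = 0$)
$\left(-1\right) 267 u{\left(o{\left(-5,\left(-1\right) \left(-4\right) \right)},0 \right)} = \left(-1\right) 267 \cdot 0 = \left(-267\right) 0 = 0$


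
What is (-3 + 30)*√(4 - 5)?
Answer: 27*I ≈ 27.0*I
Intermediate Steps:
(-3 + 30)*√(4 - 5) = 27*√(-1) = 27*I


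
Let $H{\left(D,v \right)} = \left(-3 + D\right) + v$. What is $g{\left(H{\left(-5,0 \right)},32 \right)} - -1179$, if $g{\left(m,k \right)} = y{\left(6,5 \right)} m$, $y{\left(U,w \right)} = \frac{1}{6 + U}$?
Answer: $\frac{3535}{3} \approx 1178.3$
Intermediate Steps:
$H{\left(D,v \right)} = -3 + D + v$
$g{\left(m,k \right)} = \frac{m}{12}$ ($g{\left(m,k \right)} = \frac{m}{6 + 6} = \frac{m}{12}$)
$g{\left(H{\left(-5,0 \right)},32 \right)} - -1179 = \frac{-3 - 5 + 0}{12} - -1179 = \frac{1}{12} \left(-8\right) + 1179 = - \frac{2}{3} + 1179 = \frac{3535}{3}$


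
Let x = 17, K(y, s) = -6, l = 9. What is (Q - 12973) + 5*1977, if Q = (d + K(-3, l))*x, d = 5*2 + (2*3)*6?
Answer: -2408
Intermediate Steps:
d = 46 (d = 10 + 6*6 = 10 + 36 = 46)
Q = 680 (Q = (46 - 6)*17 = 40*17 = 680)
(Q - 12973) + 5*1977 = (680 - 12973) + 5*1977 = -12293 + 9885 = -2408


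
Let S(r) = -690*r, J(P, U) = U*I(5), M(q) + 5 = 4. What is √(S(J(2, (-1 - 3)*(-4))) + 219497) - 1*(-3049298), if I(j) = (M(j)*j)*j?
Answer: 3049298 + √495497 ≈ 3.0500e+6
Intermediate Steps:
M(q) = -1 (M(q) = -5 + 4 = -1)
I(j) = -j² (I(j) = (-j)*j = -j²)
J(P, U) = -25*U (J(P, U) = U*(-1*5²) = U*(-1*25) = U*(-25) = -25*U)
√(S(J(2, (-1 - 3)*(-4))) + 219497) - 1*(-3049298) = √(-(-17250)*(-1 - 3)*(-4) + 219497) - 1*(-3049298) = √(-(-17250)*(-4*(-4)) + 219497) + 3049298 = √(-(-17250)*16 + 219497) + 3049298 = √(-690*(-400) + 219497) + 3049298 = √(276000 + 219497) + 3049298 = √495497 + 3049298 = 3049298 + √495497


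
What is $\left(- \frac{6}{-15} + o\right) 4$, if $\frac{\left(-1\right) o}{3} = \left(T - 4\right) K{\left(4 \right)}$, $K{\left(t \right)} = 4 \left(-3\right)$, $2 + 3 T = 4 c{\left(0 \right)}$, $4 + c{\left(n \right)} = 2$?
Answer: $- \frac{5272}{5} \approx -1054.4$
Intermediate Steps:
$c{\left(n \right)} = -2$ ($c{\left(n \right)} = -4 + 2 = -2$)
$T = - \frac{10}{3}$ ($T = - \frac{2}{3} + \frac{4 \left(-2\right)}{3} = - \frac{2}{3} + \frac{1}{3} \left(-8\right) = - \frac{2}{3} - \frac{8}{3} = - \frac{10}{3} \approx -3.3333$)
$K{\left(t \right)} = -12$
$o = -264$ ($o = - 3 \left(- \frac{10}{3} - 4\right) \left(-12\right) = - 3 \left(\left(- \frac{22}{3}\right) \left(-12\right)\right) = \left(-3\right) 88 = -264$)
$\left(- \frac{6}{-15} + o\right) 4 = \left(- \frac{6}{-15} - 264\right) 4 = \left(\left(-6\right) \left(- \frac{1}{15}\right) - 264\right) 4 = \left(\frac{2}{5} - 264\right) 4 = \left(- \frac{1318}{5}\right) 4 = - \frac{5272}{5}$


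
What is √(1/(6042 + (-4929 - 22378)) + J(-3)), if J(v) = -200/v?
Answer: √271319943615/63795 ≈ 8.1650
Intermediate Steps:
√(1/(6042 + (-4929 - 22378)) + J(-3)) = √(1/(6042 + (-4929 - 22378)) - 200/(-3)) = √(1/(6042 - 27307) - 200*(-⅓)) = √(1/(-21265) + 200/3) = √(-1/21265 + 200/3) = √(4252997/63795) = √271319943615/63795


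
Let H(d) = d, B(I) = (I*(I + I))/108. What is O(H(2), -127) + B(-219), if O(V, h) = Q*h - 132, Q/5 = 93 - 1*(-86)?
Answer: -677453/6 ≈ -1.1291e+5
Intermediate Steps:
Q = 895 (Q = 5*(93 - 1*(-86)) = 5*(93 + 86) = 5*179 = 895)
B(I) = I²/54 (B(I) = (I*(2*I))*(1/108) = (2*I²)*(1/108) = I²/54)
O(V, h) = -132 + 895*h (O(V, h) = 895*h - 132 = -132 + 895*h)
O(H(2), -127) + B(-219) = (-132 + 895*(-127)) + (1/54)*(-219)² = (-132 - 113665) + (1/54)*47961 = -113797 + 5329/6 = -677453/6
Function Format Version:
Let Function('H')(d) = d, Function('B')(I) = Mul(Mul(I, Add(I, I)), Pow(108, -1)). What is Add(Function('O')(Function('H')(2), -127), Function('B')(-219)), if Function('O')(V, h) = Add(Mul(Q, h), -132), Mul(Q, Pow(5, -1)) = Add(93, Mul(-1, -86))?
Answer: Rational(-677453, 6) ≈ -1.1291e+5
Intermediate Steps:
Q = 895 (Q = Mul(5, Add(93, Mul(-1, -86))) = Mul(5, Add(93, 86)) = Mul(5, 179) = 895)
Function('B')(I) = Mul(Rational(1, 54), Pow(I, 2)) (Function('B')(I) = Mul(Mul(I, Mul(2, I)), Rational(1, 108)) = Mul(Mul(2, Pow(I, 2)), Rational(1, 108)) = Mul(Rational(1, 54), Pow(I, 2)))
Function('O')(V, h) = Add(-132, Mul(895, h)) (Function('O')(V, h) = Add(Mul(895, h), -132) = Add(-132, Mul(895, h)))
Add(Function('O')(Function('H')(2), -127), Function('B')(-219)) = Add(Add(-132, Mul(895, -127)), Mul(Rational(1, 54), Pow(-219, 2))) = Add(Add(-132, -113665), Mul(Rational(1, 54), 47961)) = Add(-113797, Rational(5329, 6)) = Rational(-677453, 6)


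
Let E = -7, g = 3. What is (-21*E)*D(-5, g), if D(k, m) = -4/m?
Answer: -196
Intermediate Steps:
(-21*E)*D(-5, g) = (-21*(-7))*(-4/3) = 147*(-4*⅓) = 147*(-4/3) = -196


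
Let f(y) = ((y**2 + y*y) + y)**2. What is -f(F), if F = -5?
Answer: -2025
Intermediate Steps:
f(y) = (y + 2*y**2)**2 (f(y) = ((y**2 + y**2) + y)**2 = (2*y**2 + y)**2 = (y + 2*y**2)**2)
-f(F) = -(-5)**2*(1 + 2*(-5))**2 = -25*(1 - 10)**2 = -25*(-9)**2 = -25*81 = -1*2025 = -2025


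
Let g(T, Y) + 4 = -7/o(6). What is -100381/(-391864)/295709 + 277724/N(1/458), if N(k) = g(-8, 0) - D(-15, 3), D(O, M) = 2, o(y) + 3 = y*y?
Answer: -1062006711780611687/23754930873080 ≈ -44707.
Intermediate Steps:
o(y) = -3 + y² (o(y) = -3 + y*y = -3 + y²)
g(T, Y) = -139/33 (g(T, Y) = -4 - 7/(-3 + 6²) = -4 - 7/(-3 + 36) = -4 - 7/33 = -139/33)
N(k) = -205/33 (N(k) = -139/33 - 1*2 = -139/33 - 2 = -205/33)
-100381/(-391864)/295709 + 277724/N(1/458) = -100381/(-391864)/295709 + 277724/(-205/33) = -100381*(-1/391864)*(1/295709) + 277724*(-33/205) = (100381/391864)*(1/295709) - 9164892/205 = 100381/115877711576 - 9164892/205 = -1062006711780611687/23754930873080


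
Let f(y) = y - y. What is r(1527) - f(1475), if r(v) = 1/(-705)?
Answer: -1/705 ≈ -0.0014184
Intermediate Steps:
f(y) = 0
r(v) = -1/705
r(1527) - f(1475) = -1/705 - 1*0 = -1/705 + 0 = -1/705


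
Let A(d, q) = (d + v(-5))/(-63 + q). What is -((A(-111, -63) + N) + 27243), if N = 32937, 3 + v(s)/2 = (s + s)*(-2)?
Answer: -1083251/18 ≈ -60181.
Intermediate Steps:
v(s) = -6 - 8*s (v(s) = -6 + 2*((s + s)*(-2)) = -6 + 2*((2*s)*(-2)) = -6 + 2*(-4*s) = -6 - 8*s)
A(d, q) = (34 + d)/(-63 + q) (A(d, q) = (d + (-6 - 8*(-5)))/(-63 + q) = (d + (-6 + 40))/(-63 + q) = (d + 34)/(-63 + q) = (34 + d)/(-63 + q))
-((A(-111, -63) + N) + 27243) = -(((34 - 111)/(-63 - 63) + 32937) + 27243) = -((-77/(-126) + 32937) + 27243) = -((-1/126*(-77) + 32937) + 27243) = -((11/18 + 32937) + 27243) = -(592877/18 + 27243) = -1*1083251/18 = -1083251/18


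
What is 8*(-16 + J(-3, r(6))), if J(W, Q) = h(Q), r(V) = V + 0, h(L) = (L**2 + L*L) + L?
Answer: 496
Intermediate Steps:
h(L) = L + 2*L**2 (h(L) = (L**2 + L**2) + L = 2*L**2 + L = L + 2*L**2)
r(V) = V
J(W, Q) = Q*(1 + 2*Q)
8*(-16 + J(-3, r(6))) = 8*(-16 + 6*(1 + 2*6)) = 8*(-16 + 6*(1 + 12)) = 8*(-16 + 6*13) = 8*(-16 + 78) = 8*62 = 496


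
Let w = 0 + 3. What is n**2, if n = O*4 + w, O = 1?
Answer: 49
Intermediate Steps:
w = 3
n = 7 (n = 1*4 + 3 = 4 + 3 = 7)
n**2 = 7**2 = 49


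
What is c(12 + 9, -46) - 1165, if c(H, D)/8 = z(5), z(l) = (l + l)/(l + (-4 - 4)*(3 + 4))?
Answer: -59495/51 ≈ -1166.6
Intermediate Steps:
z(l) = 2*l/(-56 + l) (z(l) = (2*l)/(l - 8*7) = (2*l)/(l - 56) = (2*l)/(-56 + l) = 2*l/(-56 + l))
c(H, D) = -80/51 (c(H, D) = 8*(2*5/(-56 + 5)) = 8*(2*5/(-51)) = 8*(2*5*(-1/51)) = 8*(-10/51) = -80/51)
c(12 + 9, -46) - 1165 = -80/51 - 1165 = -59495/51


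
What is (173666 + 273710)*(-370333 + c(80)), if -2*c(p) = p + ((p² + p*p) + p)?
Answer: -168577092688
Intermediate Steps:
c(p) = -p - p² (c(p) = -(p + ((p² + p*p) + p))/2 = -(p + ((p² + p²) + p))/2 = -(p + (2*p² + p))/2 = -(p + (p + 2*p²))/2 = -(2*p + 2*p²)/2 = -p - p²)
(173666 + 273710)*(-370333 + c(80)) = (173666 + 273710)*(-370333 - 1*80*(1 + 80)) = 447376*(-370333 - 1*80*81) = 447376*(-370333 - 6480) = 447376*(-376813) = -168577092688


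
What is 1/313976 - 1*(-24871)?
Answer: 7808897097/313976 ≈ 24871.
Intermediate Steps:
1/313976 - 1*(-24871) = 1/313976 + 24871 = 7808897097/313976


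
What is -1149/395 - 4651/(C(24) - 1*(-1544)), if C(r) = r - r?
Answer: -3611201/609880 ≈ -5.9212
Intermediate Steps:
C(r) = 0
-1149/395 - 4651/(C(24) - 1*(-1544)) = -1149/395 - 4651/(0 - 1*(-1544)) = -1149*1/395 - 4651/(0 + 1544) = -1149/395 - 4651/1544 = -3611201/609880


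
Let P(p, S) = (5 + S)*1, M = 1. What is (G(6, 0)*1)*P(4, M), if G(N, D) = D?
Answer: 0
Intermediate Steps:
P(p, S) = 5 + S
(G(6, 0)*1)*P(4, M) = (0*1)*(5 + 1) = 0*6 = 0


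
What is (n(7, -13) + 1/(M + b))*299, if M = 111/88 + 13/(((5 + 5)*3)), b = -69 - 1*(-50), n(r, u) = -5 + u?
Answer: -123335706/22843 ≈ -5399.3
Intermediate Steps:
b = -19 (b = -69 + 50 = -19)
M = 2237/1320 (M = 111*(1/88) + 13/((10*3)) = 111/88 + 13/30 = 2237/1320 ≈ 1.6947)
(n(7, -13) + 1/(M + b))*299 = ((-5 - 13) + 1/(2237/1320 - 19))*299 = (-18 + 1/(-22843/1320))*299 = (-18 - 1320/22843)*299 = -412494/22843*299 = -123335706/22843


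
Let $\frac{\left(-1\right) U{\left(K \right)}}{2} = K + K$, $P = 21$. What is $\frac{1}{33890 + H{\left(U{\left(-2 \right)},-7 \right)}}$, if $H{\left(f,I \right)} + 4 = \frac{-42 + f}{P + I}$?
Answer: $\frac{7}{237185} \approx 2.9513 \cdot 10^{-5}$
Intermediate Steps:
$U{\left(K \right)} = - 4 K$ ($U{\left(K \right)} = - 2 \left(K + K\right) = - 2 \cdot 2 K = - 4 K$)
$H{\left(f,I \right)} = -4 + \frac{-42 + f}{21 + I}$
$\frac{1}{33890 + H{\left(U{\left(-2 \right)},-7 \right)}} = \frac{1}{33890 + \frac{-126 - -8 - -28}{21 - 7}} = \frac{1}{33890 + \frac{-126 + 8 + 28}{14}} = \frac{1}{33890 + \frac{1}{14} \left(-90\right)} = \frac{1}{33890 - \frac{45}{7}} = \frac{1}{\frac{237185}{7}} = \frac{7}{237185}$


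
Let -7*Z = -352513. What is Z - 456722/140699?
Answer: 7085004219/140699 ≈ 50356.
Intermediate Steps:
Z = 50359 (Z = -1/7*(-352513) = 50359)
Z - 456722/140699 = 50359 - 456722/140699 = 7085004219/140699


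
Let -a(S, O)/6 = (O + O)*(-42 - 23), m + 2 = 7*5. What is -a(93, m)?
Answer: -25740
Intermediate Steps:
m = 33 (m = -2 + 7*5 = -2 + 35 = 33)
a(S, O) = 780*O (a(S, O) = -6*(O + O)*(-42 - 23) = -6*2*O*(-65) = -(-780)*O = 780*O)
-a(93, m) = -780*33 = -1*25740 = -25740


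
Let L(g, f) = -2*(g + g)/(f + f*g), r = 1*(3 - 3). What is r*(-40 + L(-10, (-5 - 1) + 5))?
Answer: 0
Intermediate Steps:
r = 0 (r = 1*0 = 0)
L(g, f) = -4*g/(f + f*g) (L(g, f) = -2*2*g/(f + f*g) = -4*g/(f + f*g))
r*(-40 + L(-10, (-5 - 1) + 5)) = 0*(-40 - 4*(-10)/(((-5 - 1) + 5)*(1 - 10))) = 0*(-40 - 4*(-10)/((-6 + 5)*(-9))) = 0*(-40 - 4*(-10)*(-⅑)/(-1)) = 0*(-40 - 4*(-10)*(-1)*(-⅑)) = 0*(-40 + 40/9) = 0*(-320/9) = 0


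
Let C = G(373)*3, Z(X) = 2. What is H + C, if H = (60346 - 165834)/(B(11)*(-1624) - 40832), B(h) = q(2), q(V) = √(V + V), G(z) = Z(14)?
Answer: 1217/145 ≈ 8.3931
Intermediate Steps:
G(z) = 2
q(V) = √2*√V (q(V) = √(2*V) = √2*√V)
B(h) = 2 (B(h) = √2*√2 = 2)
C = 6 (C = 2*3 = 6)
H = 347/145 (H = (60346 - 165834)/(2*(-1624) - 40832) = -105488/(-3248 - 40832) = -105488/(-44080) = -105488*(-1/44080) = 347/145 ≈ 2.3931)
H + C = 347/145 + 6 = 1217/145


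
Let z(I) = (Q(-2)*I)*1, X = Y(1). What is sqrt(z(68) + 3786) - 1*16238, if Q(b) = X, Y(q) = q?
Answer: -16238 + sqrt(3854) ≈ -16176.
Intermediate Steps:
X = 1
Q(b) = 1
z(I) = I (z(I) = (1*I)*1 = I*1 = I)
sqrt(z(68) + 3786) - 1*16238 = sqrt(68 + 3786) - 1*16238 = sqrt(3854) - 16238 = -16238 + sqrt(3854)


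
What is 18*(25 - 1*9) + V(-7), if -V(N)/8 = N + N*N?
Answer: -48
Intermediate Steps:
V(N) = -8*N - 8*N² (V(N) = -8*(N + N*N) = -8*(N + N²) = -8*N - 8*N²)
18*(25 - 1*9) + V(-7) = 18*(25 - 1*9) - 8*(-7)*(1 - 7) = 18*(25 - 9) - 8*(-7)*(-6) = 18*16 - 336 = 288 - 336 = -48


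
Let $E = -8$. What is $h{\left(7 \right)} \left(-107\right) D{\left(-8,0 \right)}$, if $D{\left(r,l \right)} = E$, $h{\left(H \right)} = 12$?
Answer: $10272$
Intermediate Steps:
$D{\left(r,l \right)} = -8$
$h{\left(7 \right)} \left(-107\right) D{\left(-8,0 \right)} = 12 \left(-107\right) \left(-8\right) = \left(-1284\right) \left(-8\right) = 10272$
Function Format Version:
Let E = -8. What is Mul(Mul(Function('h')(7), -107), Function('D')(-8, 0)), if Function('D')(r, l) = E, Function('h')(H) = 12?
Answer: 10272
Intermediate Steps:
Function('D')(r, l) = -8
Mul(Mul(Function('h')(7), -107), Function('D')(-8, 0)) = Mul(Mul(12, -107), -8) = Mul(-1284, -8) = 10272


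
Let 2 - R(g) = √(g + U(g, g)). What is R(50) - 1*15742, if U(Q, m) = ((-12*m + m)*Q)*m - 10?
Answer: -15740 - 4*I*√85935 ≈ -15740.0 - 1172.6*I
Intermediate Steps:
U(Q, m) = -10 - 11*Q*m² (U(Q, m) = ((-11*m)*Q)*m - 10 = (-11*Q*m)*m - 10 = -11*Q*m² - 10 = -10 - 11*Q*m²)
R(g) = 2 - √(-10 + g - 11*g³) (R(g) = 2 - √(g + (-10 - 11*g*g²)) = 2 - √(g + (-10 - 11*g³)) = 2 - √(-10 + g - 11*g³))
R(50) - 1*15742 = (2 - √(-10 + 50 - 11*50³)) - 1*15742 = (2 - √(-10 + 50 - 11*125000)) - 15742 = (2 - √(-10 + 50 - 1375000)) - 15742 = (2 - √(-1374960)) - 15742 = (2 - 4*I*√85935) - 15742 = -15740 - 4*I*√85935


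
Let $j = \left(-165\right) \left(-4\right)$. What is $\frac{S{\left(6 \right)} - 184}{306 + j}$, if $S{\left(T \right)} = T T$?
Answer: $- \frac{74}{483} \approx -0.15321$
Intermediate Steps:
$S{\left(T \right)} = T^{2}$
$j = 660$
$\frac{S{\left(6 \right)} - 184}{306 + j} = \frac{6^{2} - 184}{306 + 660} = \frac{36 - 184}{966} = \left(-148\right) \frac{1}{966} = - \frac{74}{483}$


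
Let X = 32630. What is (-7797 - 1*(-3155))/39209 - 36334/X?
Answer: -788044133/639694835 ≈ -1.2319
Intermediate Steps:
(-7797 - 1*(-3155))/39209 - 36334/X = (-7797 - 1*(-3155))/39209 - 36334/32630 = (-7797 + 3155)*(1/39209) - 36334*1/32630 = -4642*1/39209 - 18167/16315 = -4642/39209 - 18167/16315 = -788044133/639694835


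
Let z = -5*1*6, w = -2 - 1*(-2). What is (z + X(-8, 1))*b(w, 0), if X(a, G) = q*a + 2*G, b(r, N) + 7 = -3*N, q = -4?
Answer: -28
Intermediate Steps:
w = 0 (w = -2 + 2 = 0)
b(r, N) = -7 - 3*N
X(a, G) = -4*a + 2*G
z = -30 (z = -5*6 = -30)
(z + X(-8, 1))*b(w, 0) = (-30 + (-4*(-8) + 2*1))*(-7 - 3*0) = (-30 + (32 + 2))*(-7 + 0) = (-30 + 34)*(-7) = 4*(-7) = -28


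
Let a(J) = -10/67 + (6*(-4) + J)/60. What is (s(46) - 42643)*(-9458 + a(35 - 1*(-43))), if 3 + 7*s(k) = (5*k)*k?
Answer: 130313518062/335 ≈ 3.8900e+8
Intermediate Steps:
s(k) = -3/7 + 5*k**2/7 (s(k) = -3/7 + ((5*k)*k)/7 = -3/7 + (5*k**2)/7 = -3/7 + 5*k**2/7)
a(J) = -184/335 + J/60 (a(J) = -10*1/67 + (-24 + J)*(1/60) = -10/67 + (-2/5 + J/60) = -184/335 + J/60)
(s(46) - 42643)*(-9458 + a(35 - 1*(-43))) = ((-3/7 + (5/7)*46**2) - 42643)*(-9458 + (-184/335 + (35 - 1*(-43))/60)) = ((-3/7 + (5/7)*2116) - 42643)*(-9458 + (-184/335 + (35 + 43)/60)) = ((-3/7 + 10580/7) - 42643)*(-9458 + (-184/335 + (1/60)*78)) = (1511 - 42643)*(-9458 + (-184/335 + 13/10)) = -41132*(-9458 + 503/670) = -41132*(-6336357/670) = 130313518062/335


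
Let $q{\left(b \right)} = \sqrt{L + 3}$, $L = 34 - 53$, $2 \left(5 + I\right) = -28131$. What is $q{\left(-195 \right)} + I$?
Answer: $- \frac{28141}{2} + 4 i \approx -14071.0 + 4.0 i$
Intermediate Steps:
$I = - \frac{28141}{2}$ ($I = -5 + \frac{1}{2} \left(-28131\right) = -5 - \frac{28131}{2} = - \frac{28141}{2} \approx -14071.0$)
$L = -19$ ($L = 34 - 53 = -19$)
$q{\left(b \right)} = 4 i$ ($q{\left(b \right)} = \sqrt{-19 + 3} = \sqrt{-16} = 4 i$)
$q{\left(-195 \right)} + I = 4 i - \frac{28141}{2} = - \frac{28141}{2} + 4 i$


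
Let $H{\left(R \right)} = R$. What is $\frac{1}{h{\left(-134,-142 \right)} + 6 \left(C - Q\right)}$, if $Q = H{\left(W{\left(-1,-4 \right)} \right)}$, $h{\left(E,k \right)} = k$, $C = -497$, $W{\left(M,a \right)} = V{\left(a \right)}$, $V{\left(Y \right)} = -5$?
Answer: $- \frac{1}{3094} \approx -0.00032321$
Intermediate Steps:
$W{\left(M,a \right)} = -5$
$Q = -5$
$\frac{1}{h{\left(-134,-142 \right)} + 6 \left(C - Q\right)} = \frac{1}{-142 + 6 \left(-497 - -5\right)} = \frac{1}{-142 + 6 \left(-497 + 5\right)} = \frac{1}{-142 + 6 \left(-492\right)} = \frac{1}{-142 - 2952} = \frac{1}{-3094} = - \frac{1}{3094}$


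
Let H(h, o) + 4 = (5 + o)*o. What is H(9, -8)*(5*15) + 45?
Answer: 1545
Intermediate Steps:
H(h, o) = -4 + o*(5 + o) (H(h, o) = -4 + (5 + o)*o = -4 + o*(5 + o))
H(9, -8)*(5*15) + 45 = (-4 + (-8)² + 5*(-8))*(5*15) + 45 = (-4 + 64 - 40)*75 + 45 = 20*75 + 45 = 1500 + 45 = 1545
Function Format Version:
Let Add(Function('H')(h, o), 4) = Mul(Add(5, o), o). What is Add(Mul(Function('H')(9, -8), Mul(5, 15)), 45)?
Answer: 1545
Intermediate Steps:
Function('H')(h, o) = Add(-4, Mul(o, Add(5, o))) (Function('H')(h, o) = Add(-4, Mul(Add(5, o), o)) = Add(-4, Mul(o, Add(5, o))))
Add(Mul(Function('H')(9, -8), Mul(5, 15)), 45) = Add(Mul(Add(-4, Pow(-8, 2), Mul(5, -8)), Mul(5, 15)), 45) = Add(Mul(Add(-4, 64, -40), 75), 45) = Add(Mul(20, 75), 45) = Add(1500, 45) = 1545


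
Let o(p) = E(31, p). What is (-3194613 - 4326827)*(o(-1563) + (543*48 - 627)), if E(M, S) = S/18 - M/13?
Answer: -7435421051440/39 ≈ -1.9065e+11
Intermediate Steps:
E(M, S) = -M/13 + S/18 (E(M, S) = S*(1/18) - M*(1/13) = S/18 - M/13 = -M/13 + S/18)
o(p) = -31/13 + p/18 (o(p) = -1/13*31 + p/18 = -31/13 + p/18)
(-3194613 - 4326827)*(o(-1563) + (543*48 - 627)) = (-3194613 - 4326827)*((-31/13 + (1/18)*(-1563)) + (543*48 - 627)) = -7521440*((-31/13 - 521/6) + (26064 - 627)) = -7521440*(-6959/78 + 25437) = -7521440*1977127/78 = -7435421051440/39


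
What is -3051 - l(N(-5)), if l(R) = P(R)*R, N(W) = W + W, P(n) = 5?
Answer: -3001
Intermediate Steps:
N(W) = 2*W
l(R) = 5*R
-3051 - l(N(-5)) = -3051 - 5*2*(-5) = -3051 - 5*(-10) = -3051 - 1*(-50) = -3051 + 50 = -3001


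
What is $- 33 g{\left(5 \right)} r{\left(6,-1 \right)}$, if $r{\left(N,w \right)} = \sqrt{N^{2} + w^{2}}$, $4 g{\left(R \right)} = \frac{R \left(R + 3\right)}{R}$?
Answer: $- 66 \sqrt{37} \approx -401.46$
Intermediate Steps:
$g{\left(R \right)} = \frac{3}{4} + \frac{R}{4}$ ($g{\left(R \right)} = \frac{R \left(R + 3\right) \frac{1}{R}}{4} = \frac{R \left(3 + R\right) \frac{1}{R}}{4} = \frac{3 + R}{4} = \frac{3}{4} + \frac{R}{4}$)
$- 33 g{\left(5 \right)} r{\left(6,-1 \right)} = - 33 \left(\frac{3}{4} + \frac{1}{4} \cdot 5\right) \sqrt{6^{2} + \left(-1\right)^{2}} = - 33 \left(\frac{3}{4} + \frac{5}{4}\right) \sqrt{36 + 1} = \left(-33\right) 2 \sqrt{37} = - 66 \sqrt{37}$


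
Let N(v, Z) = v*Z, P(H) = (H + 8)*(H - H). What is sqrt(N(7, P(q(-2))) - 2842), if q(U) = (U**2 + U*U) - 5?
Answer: 7*I*sqrt(58) ≈ 53.31*I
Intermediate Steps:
q(U) = -5 + 2*U**2 (q(U) = (U**2 + U**2) - 5 = 2*U**2 - 5 = -5 + 2*U**2)
P(H) = 0 (P(H) = (8 + H)*0 = 0)
N(v, Z) = Z*v
sqrt(N(7, P(q(-2))) - 2842) = sqrt(0*7 - 2842) = sqrt(0 - 2842) = sqrt(-2842) = 7*I*sqrt(58)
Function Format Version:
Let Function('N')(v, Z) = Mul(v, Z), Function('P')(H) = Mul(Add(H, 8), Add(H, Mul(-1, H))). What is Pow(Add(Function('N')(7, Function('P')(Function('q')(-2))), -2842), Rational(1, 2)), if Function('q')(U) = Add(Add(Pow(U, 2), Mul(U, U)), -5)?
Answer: Mul(7, I, Pow(58, Rational(1, 2))) ≈ Mul(53.310, I)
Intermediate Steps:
Function('q')(U) = Add(-5, Mul(2, Pow(U, 2))) (Function('q')(U) = Add(Add(Pow(U, 2), Pow(U, 2)), -5) = Add(Mul(2, Pow(U, 2)), -5) = Add(-5, Mul(2, Pow(U, 2))))
Function('P')(H) = 0 (Function('P')(H) = Mul(Add(8, H), 0) = 0)
Function('N')(v, Z) = Mul(Z, v)
Pow(Add(Function('N')(7, Function('P')(Function('q')(-2))), -2842), Rational(1, 2)) = Pow(Add(Mul(0, 7), -2842), Rational(1, 2)) = Pow(Add(0, -2842), Rational(1, 2)) = Pow(-2842, Rational(1, 2)) = Mul(7, I, Pow(58, Rational(1, 2)))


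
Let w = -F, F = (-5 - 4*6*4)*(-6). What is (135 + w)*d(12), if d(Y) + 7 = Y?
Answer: -2355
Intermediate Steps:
d(Y) = -7 + Y
F = 606 (F = (-5 - 24*4)*(-6) = (-5 - 96)*(-6) = -101*(-6) = 606)
w = -606 (w = -1*606 = -606)
(135 + w)*d(12) = (135 - 606)*(-7 + 12) = -471*5 = -2355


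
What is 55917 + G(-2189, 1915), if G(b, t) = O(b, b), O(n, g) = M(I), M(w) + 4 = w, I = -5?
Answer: 55908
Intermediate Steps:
M(w) = -4 + w
O(n, g) = -9 (O(n, g) = -4 - 5 = -9)
G(b, t) = -9
55917 + G(-2189, 1915) = 55917 - 9 = 55908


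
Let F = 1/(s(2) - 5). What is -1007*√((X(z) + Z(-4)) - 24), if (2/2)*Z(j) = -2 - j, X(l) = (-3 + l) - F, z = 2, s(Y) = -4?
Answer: -1007*I*√206/3 ≈ -4817.7*I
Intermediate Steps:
F = -⅑ (F = 1/(-4 - 5) = 1/(-9) = -⅑ ≈ -0.11111)
X(l) = -26/9 + l (X(l) = (-3 + l) - 1*(-⅑) = (-3 + l) + ⅑ = -26/9 + l)
Z(j) = -2 - j
-1007*√((X(z) + Z(-4)) - 24) = -1007*√(((-26/9 + 2) + (-2 - 1*(-4))) - 24) = -1007*√((-8/9 + (-2 + 4)) - 24) = -1007*√((-8/9 + 2) - 24) = -1007*√(10/9 - 24) = -1007*I*√206/3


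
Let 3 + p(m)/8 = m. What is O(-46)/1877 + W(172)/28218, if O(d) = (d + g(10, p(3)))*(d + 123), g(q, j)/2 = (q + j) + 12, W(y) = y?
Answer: -2011364/26482593 ≈ -0.075950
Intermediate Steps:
p(m) = -24 + 8*m
g(q, j) = 24 + 2*j + 2*q (g(q, j) = 2*((q + j) + 12) = 2*((j + q) + 12) = 2*(12 + j + q) = 24 + 2*j + 2*q)
O(d) = (44 + d)*(123 + d) (O(d) = (d + (24 + 2*(-24 + 8*3) + 2*10))*(d + 123) = (d + (24 + 2*(-24 + 24) + 20))*(123 + d) = (d + (24 + 2*0 + 20))*(123 + d) = (d + (24 + 0 + 20))*(123 + d) = (d + 44)*(123 + d) = (44 + d)*(123 + d))
O(-46)/1877 + W(172)/28218 = (5412 + (-46)² + 167*(-46))/1877 + 172/28218 = (5412 + 2116 - 7682)*(1/1877) + 172*(1/28218) = -154*1/1877 + 86/14109 = -154/1877 + 86/14109 = -2011364/26482593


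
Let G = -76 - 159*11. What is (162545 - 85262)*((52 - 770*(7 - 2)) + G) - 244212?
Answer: -434806521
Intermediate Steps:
G = -1825 (G = -76 - 1749 = -1825)
(162545 - 85262)*((52 - 770*(7 - 2)) + G) - 244212 = (162545 - 85262)*((52 - 770*(7 - 2)) - 1825) - 244212 = 77283*((52 - 770*5) - 1825) - 244212 = 77283*((52 - 154*25) - 1825) - 244212 = 77283*((52 - 3850) - 1825) - 244212 = 77283*(-3798 - 1825) - 244212 = 77283*(-5623) - 244212 = -434562309 - 244212 = -434806521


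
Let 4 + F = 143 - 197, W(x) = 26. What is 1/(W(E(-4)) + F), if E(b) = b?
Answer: -1/32 ≈ -0.031250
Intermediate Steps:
F = -58 (F = -4 + (143 - 197) = -4 - 54 = -58)
1/(W(E(-4)) + F) = 1/(26 - 58) = 1/(-32) = -1/32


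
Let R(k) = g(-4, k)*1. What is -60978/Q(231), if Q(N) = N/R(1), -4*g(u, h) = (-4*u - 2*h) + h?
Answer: 152445/154 ≈ 989.90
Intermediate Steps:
g(u, h) = u + h/4 (g(u, h) = -((-4*u - 2*h) + h)/4 = -(-h - 4*u)/4 = u + h/4)
R(k) = -4 + k/4 (R(k) = (-4 + k/4)*1 = -4 + k/4)
Q(N) = -4*N/15 (Q(N) = N/(-4 + (¼)*1) = N/(-4 + ¼) = N/(-15/4) = N*(-4/15) = -4*N/15)
-60978/Q(231) = -60978/((-4/15*231)) = -60978/(-308/5) = -60978*(-5/308) = 152445/154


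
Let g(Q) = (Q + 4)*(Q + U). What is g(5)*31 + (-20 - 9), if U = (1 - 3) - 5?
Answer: -587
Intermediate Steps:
U = -7 (U = -2 - 5 = -7)
g(Q) = (-7 + Q)*(4 + Q) (g(Q) = (Q + 4)*(Q - 7) = (4 + Q)*(-7 + Q) = (-7 + Q)*(4 + Q))
g(5)*31 + (-20 - 9) = (-28 + 5² - 3*5)*31 + (-20 - 9) = (-28 + 25 - 15)*31 - 29 = -18*31 - 29 = -558 - 29 = -587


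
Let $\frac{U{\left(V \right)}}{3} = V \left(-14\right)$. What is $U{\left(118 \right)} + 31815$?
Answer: $26859$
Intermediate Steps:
$U{\left(V \right)} = - 42 V$ ($U{\left(V \right)} = 3 V \left(-14\right) = 3 \left(- 14 V\right) = - 42 V$)
$U{\left(118 \right)} + 31815 = \left(-42\right) 118 + 31815 = -4956 + 31815 = 26859$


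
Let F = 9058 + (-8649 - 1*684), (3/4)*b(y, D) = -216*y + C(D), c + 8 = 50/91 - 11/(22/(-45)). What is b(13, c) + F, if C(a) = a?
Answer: -363903/91 ≈ -3998.9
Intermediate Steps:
c = 2739/182 (c = -8 + (50/91 - 11/(22/(-45))) = -8 + (50*(1/91) - 11/(22*(-1/45))) = -8 + (50/91 - 11/(-22/45)) = -8 + (50/91 - 11*(-45/22)) = -8 + (50/91 + 45/2) = -8 + 4195/182 = 2739/182 ≈ 15.049)
b(y, D) = -288*y + 4*D/3 (b(y, D) = 4*(-216*y + D)/3 = 4*(D - 216*y)/3 = -288*y + 4*D/3)
F = -275 (F = 9058 + (-8649 - 684) = 9058 - 9333 = -275)
b(13, c) + F = (-288*13 + (4/3)*(2739/182)) - 275 = (-3744 + 1826/91) - 275 = -338878/91 - 275 = -363903/91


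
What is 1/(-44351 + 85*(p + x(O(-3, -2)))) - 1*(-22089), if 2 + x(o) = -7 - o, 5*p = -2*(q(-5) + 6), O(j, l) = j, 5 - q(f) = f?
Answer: 1002951044/45405 ≈ 22089.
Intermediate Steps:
q(f) = 5 - f
p = -32/5 (p = (-2*((5 - 1*(-5)) + 6))/5 = (-2*((5 + 5) + 6))/5 = (-2*(10 + 6))/5 = (-2*16)/5 = (1/5)*(-32) = -32/5 ≈ -6.4000)
x(o) = -9 - o (x(o) = -2 + (-7 - o) = -9 - o)
1/(-44351 + 85*(p + x(O(-3, -2)))) - 1*(-22089) = 1/(-44351 + 85*(-32/5 + (-9 - 1*(-3)))) - 1*(-22089) = 1/(-44351 + 85*(-32/5 + (-9 + 3))) + 22089 = 1/(-44351 + 85*(-32/5 - 6)) + 22089 = 1/(-44351 + 85*(-62/5)) + 22089 = 1/(-44351 - 1054) + 22089 = 1/(-45405) + 22089 = -1/45405 + 22089 = 1002951044/45405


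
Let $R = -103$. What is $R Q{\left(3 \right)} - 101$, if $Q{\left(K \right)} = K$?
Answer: $-410$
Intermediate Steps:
$R Q{\left(3 \right)} - 101 = \left(-103\right) 3 - 101 = -309 - 101 = -410$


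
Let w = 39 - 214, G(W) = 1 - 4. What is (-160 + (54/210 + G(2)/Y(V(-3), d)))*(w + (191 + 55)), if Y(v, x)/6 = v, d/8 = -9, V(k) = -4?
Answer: -3173203/280 ≈ -11333.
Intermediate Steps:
d = -72 (d = 8*(-9) = -72)
G(W) = -3
Y(v, x) = 6*v
w = -175
(-160 + (54/210 + G(2)/Y(V(-3), d)))*(w + (191 + 55)) = (-160 + (54/210 - 3/(6*(-4))))*(-175 + (191 + 55)) = (-160 + (54*(1/210) - 3/(-24)))*(-175 + 246) = (-160 + (9/35 - 3*(-1/24)))*71 = (-160 + (9/35 + 1/8))*71 = (-160 + 107/280)*71 = -44693/280*71 = -3173203/280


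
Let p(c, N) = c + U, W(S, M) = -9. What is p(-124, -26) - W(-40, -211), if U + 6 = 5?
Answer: -116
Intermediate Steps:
U = -1 (U = -6 + 5 = -1)
p(c, N) = -1 + c (p(c, N) = c - 1 = -1 + c)
p(-124, -26) - W(-40, -211) = (-1 - 124) - 1*(-9) = -125 + 9 = -116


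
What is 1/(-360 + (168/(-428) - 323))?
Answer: -107/73123 ≈ -0.0014633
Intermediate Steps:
1/(-360 + (168/(-428) - 323)) = 1/(-360 + (168*(-1/428) - 323)) = 1/(-360 + (-42/107 - 323)) = 1/(-360 - 34603/107) = 1/(-73123/107) = -107/73123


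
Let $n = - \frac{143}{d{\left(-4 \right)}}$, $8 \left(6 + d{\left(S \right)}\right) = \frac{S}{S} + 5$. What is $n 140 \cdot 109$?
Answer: $\frac{1246960}{3} \approx 4.1565 \cdot 10^{5}$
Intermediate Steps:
$d{\left(S \right)} = - \frac{21}{4}$ ($d{\left(S \right)} = -6 + \frac{\frac{S}{S} + 5}{8} = -6 + \frac{1 + 5}{8} = -6 + \frac{1}{8} \cdot 6 = -6 + \frac{3}{4} = - \frac{21}{4}$)
$n = \frac{572}{21}$ ($n = - \frac{143}{- \frac{21}{4}} = \left(-143\right) \left(- \frac{4}{21}\right) = \frac{572}{21} \approx 27.238$)
$n 140 \cdot 109 = \frac{572}{21} \cdot 140 \cdot 109 = \frac{11440}{3} \cdot 109 = \frac{1246960}{3}$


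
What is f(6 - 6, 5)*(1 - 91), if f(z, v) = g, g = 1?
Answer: -90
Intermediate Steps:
f(z, v) = 1
f(6 - 6, 5)*(1 - 91) = 1*(1 - 91) = 1*(-90) = -90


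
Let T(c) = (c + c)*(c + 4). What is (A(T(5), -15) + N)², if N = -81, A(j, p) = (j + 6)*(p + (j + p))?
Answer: 32251041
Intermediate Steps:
T(c) = 2*c*(4 + c) (T(c) = (2*c)*(4 + c) = 2*c*(4 + c))
A(j, p) = (6 + j)*(j + 2*p)
(A(T(5), -15) + N)² = (((2*5*(4 + 5))² + 6*(2*5*(4 + 5)) + 12*(-15) + 2*(2*5*(4 + 5))*(-15)) - 81)² = (((2*5*9)² + 6*(2*5*9) - 180 + 2*(2*5*9)*(-15)) - 81)² = ((90² + 6*90 - 180 + 2*90*(-15)) - 81)² = ((8100 + 540 - 180 - 2700) - 81)² = (5760 - 81)² = 5679² = 32251041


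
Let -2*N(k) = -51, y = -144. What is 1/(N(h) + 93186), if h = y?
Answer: 2/186423 ≈ 1.0728e-5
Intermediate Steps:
h = -144
N(k) = 51/2 (N(k) = -½*(-51) = 51/2)
1/(N(h) + 93186) = 1/(51/2 + 93186) = 1/(186423/2) = 2/186423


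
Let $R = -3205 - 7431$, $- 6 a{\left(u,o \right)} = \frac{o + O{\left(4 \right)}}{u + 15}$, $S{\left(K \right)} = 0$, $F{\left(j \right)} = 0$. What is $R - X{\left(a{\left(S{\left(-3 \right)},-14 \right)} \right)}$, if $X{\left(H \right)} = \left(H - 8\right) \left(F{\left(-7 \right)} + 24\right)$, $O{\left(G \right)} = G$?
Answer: $- \frac{31340}{3} \approx -10447.0$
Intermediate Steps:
$a{\left(u,o \right)} = - \frac{4 + o}{6 \left(15 + u\right)}$ ($a{\left(u,o \right)} = - \frac{\left(o + 4\right) \frac{1}{u + 15}}{6} = - \frac{\left(4 + o\right) \frac{1}{15 + u}}{6} = - \frac{\frac{1}{15 + u} \left(4 + o\right)}{6} = - \frac{4 + o}{6 \left(15 + u\right)}$)
$R = -10636$ ($R = -3205 - 7431 = -10636$)
$X{\left(H \right)} = -192 + 24 H$ ($X{\left(H \right)} = \left(H - 8\right) \left(0 + 24\right) = \left(-8 + H\right) 24 = -192 + 24 H$)
$R - X{\left(a{\left(S{\left(-3 \right)},-14 \right)} \right)} = -10636 - \left(-192 + 24 \frac{-4 - -14}{6 \left(15 + 0\right)}\right) = -10636 - \left(-192 + 24 \frac{-4 + 14}{6 \cdot 15}\right) = -10636 - \left(-192 + 24 \cdot \frac{1}{6} \cdot \frac{1}{15} \cdot 10\right) = -10636 - \left(-192 + 24 \cdot \frac{1}{9}\right) = -10636 - \left(-192 + \frac{8}{3}\right) = -10636 - - \frac{568}{3} = -10636 + \frac{568}{3} = - \frac{31340}{3}$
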